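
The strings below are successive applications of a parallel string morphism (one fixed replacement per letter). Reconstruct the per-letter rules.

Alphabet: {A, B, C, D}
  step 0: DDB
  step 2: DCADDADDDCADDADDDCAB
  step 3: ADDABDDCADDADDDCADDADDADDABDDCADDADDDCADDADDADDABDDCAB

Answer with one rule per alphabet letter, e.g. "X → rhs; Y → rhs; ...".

A->DC, B->AB, C->ABD, D->ADD

  step 2 ⇒ step 3: DCADDADDDCADDADDDCAB ⇒ ADD·ABD·DC·ADD·ADD·DC·ADD·ADD·ADD·ABD·DC·ADD·ADD·DC·ADD·ADD·ADD·ABD·DC·AB
    A ↦ DC
    B ↦ AB
    C ↦ ABD
    D ↦ ADD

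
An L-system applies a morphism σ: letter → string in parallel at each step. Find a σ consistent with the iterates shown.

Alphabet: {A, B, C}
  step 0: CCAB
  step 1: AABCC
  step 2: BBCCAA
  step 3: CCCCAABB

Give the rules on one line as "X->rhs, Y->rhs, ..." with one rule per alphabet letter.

  step 2 ⇒ step 3: BBCCAA ⇒ CC·CC·A·A·B·B
    A ↦ B
    B ↦ CC
    C ↦ A

A->B, B->CC, C->A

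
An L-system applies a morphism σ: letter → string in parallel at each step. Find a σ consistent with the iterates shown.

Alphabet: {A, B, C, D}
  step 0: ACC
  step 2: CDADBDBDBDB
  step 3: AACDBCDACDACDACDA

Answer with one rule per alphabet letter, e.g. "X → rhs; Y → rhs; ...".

  step 2 ⇒ step 3: CDADBDBDBDB ⇒ AA·C·DB·C·DA·C·DA·C·DA·C·DA
    A ↦ DB
    B ↦ DA
    C ↦ AA
    D ↦ C

A->DB, B->DA, C->AA, D->C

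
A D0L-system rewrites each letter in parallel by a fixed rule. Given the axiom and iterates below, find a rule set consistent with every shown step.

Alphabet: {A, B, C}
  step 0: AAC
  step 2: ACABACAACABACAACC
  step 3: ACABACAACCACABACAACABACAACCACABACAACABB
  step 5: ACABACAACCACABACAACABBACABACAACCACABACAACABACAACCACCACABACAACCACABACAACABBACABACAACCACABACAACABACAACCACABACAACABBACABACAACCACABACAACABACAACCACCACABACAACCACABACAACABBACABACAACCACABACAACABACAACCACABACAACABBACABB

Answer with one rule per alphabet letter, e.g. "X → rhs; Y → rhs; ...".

A->ACA, B->ACC, C->B

  step 2 ⇒ step 3: ACABACAACABACAACC ⇒ ACA·B·ACA·ACC·ACA·B·ACA·ACA·B·ACA·ACC·ACA·B·ACA·ACA·B·B
    A ↦ ACA
    B ↦ ACC
    C ↦ B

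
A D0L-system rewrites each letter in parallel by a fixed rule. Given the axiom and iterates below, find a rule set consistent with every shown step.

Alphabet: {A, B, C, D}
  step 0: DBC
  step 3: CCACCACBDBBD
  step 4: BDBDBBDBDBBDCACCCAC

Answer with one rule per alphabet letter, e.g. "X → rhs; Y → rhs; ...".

A->B, B->C, C->BD, D->AC

  step 3 ⇒ step 4: CCACCACBDBBD ⇒ BD·BD·B·BD·BD·B·BD·C·AC·C·C·AC
    A ↦ B
    B ↦ C
    C ↦ BD
    D ↦ AC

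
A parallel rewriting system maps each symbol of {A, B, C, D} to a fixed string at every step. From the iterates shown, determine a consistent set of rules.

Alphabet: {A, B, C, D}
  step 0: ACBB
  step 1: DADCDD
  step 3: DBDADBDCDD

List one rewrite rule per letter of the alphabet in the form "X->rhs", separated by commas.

  step 0 ⇒ step 1: ACBB ⇒ DA·DC·D·D
    A ↦ DA
    B ↦ D
    C ↦ DC
    D ↦ B  (constrained at step 1)

A->DA, B->D, C->DC, D->B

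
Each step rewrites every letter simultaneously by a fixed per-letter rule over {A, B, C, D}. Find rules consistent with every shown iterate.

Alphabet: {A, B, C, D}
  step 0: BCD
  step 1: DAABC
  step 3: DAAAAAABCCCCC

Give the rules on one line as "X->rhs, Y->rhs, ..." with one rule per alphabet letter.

  step 0 ⇒ step 1: BCD ⇒ DA·A·BC
    B ↦ DA
    C ↦ A
    D ↦ BC
    A ↦ CC  (constrained at step 1)

A->CC, B->DA, C->A, D->BC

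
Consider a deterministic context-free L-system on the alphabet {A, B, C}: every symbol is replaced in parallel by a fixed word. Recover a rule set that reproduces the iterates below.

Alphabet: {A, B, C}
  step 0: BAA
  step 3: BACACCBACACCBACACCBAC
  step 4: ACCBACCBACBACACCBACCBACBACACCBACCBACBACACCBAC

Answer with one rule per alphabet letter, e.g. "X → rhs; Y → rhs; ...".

A->C, B->AC, C->BAC

  step 3 ⇒ step 4: BACACCBACACCBACACCBAC ⇒ AC·C·BAC·C·BAC·BAC·AC·C·BAC·C·BAC·BAC·AC·C·BAC·C·BAC·BAC·AC·C·BAC
    A ↦ C
    B ↦ AC
    C ↦ BAC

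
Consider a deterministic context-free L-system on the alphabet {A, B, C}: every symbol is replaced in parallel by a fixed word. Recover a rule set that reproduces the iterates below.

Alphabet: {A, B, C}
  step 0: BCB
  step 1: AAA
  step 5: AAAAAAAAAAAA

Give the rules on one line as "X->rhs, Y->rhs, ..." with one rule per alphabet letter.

  step 0 ⇒ step 1: BCB ⇒ A·A·A
    B ↦ A
    C ↦ A
    A ↦ CB  (constrained at step 1)

A->CB, B->A, C->A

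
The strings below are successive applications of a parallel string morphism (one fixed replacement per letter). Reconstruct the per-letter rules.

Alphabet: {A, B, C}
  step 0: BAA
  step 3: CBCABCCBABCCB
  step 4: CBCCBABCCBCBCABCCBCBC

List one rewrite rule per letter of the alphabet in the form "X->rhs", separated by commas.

A->AB, B->C, C->CB

  step 3 ⇒ step 4: CBCABCCBABCCB ⇒ CB·C·CB·AB·C·CB·CB·C·AB·C·CB·CB·C
    A ↦ AB
    B ↦ C
    C ↦ CB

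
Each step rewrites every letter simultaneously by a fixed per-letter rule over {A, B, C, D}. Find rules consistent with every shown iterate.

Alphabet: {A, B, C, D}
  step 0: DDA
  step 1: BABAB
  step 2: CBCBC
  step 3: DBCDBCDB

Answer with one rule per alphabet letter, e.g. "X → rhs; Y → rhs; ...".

A->B, B->C, C->DB, D->BA

  step 2 ⇒ step 3: CBCBC ⇒ DB·C·DB·C·DB
    B ↦ C
    C ↦ DB
  step 0 ⇒ step 1: DDA ⇒ BA·BA·B
    A ↦ B
  step 0 ⇒ step 1: DDA ⇒ BA·BA·B
    D ↦ BA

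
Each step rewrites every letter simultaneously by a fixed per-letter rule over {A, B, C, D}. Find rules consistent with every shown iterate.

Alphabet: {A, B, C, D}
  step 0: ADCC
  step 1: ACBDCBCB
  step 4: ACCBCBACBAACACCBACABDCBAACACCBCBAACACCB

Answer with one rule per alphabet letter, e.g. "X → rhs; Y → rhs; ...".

A->AC, B->A, C->CB, D->BD

  step 0 ⇒ step 1: ADCC ⇒ AC·BD·CB·CB
    A ↦ AC
    C ↦ CB
    D ↦ BD
    B ↦ A  (constrained at step 1)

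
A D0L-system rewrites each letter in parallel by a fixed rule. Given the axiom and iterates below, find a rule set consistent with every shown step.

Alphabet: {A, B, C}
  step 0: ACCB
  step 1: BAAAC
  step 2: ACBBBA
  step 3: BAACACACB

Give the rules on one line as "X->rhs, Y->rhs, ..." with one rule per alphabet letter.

  step 2 ⇒ step 3: ACBBBA ⇒ B·A·AC·AC·AC·B
    A ↦ B
    B ↦ AC
    C ↦ A

A->B, B->AC, C->A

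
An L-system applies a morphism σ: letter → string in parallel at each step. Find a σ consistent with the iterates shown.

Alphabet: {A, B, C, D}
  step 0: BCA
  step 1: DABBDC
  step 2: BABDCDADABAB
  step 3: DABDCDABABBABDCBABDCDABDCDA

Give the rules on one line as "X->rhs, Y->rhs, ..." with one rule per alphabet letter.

A->BDC, B->DA, C->B, D->BA

  step 2 ⇒ step 3: BABDCDADABAB ⇒ DA·BDC·DA·BA·B·BA·BDC·BA·BDC·DA·BDC·DA
    A ↦ BDC
    B ↦ DA
    C ↦ B
    D ↦ BA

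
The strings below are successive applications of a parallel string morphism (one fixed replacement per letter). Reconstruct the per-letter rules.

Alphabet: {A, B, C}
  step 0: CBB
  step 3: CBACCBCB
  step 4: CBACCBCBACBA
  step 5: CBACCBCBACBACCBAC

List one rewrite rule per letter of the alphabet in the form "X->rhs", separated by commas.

  step 4 ⇒ step 5: CBACCBCBACBA ⇒ CB·A·C·CB·CB·A·CB·A·C·CB·A·C
    A ↦ C
    B ↦ A
    C ↦ CB

A->C, B->A, C->CB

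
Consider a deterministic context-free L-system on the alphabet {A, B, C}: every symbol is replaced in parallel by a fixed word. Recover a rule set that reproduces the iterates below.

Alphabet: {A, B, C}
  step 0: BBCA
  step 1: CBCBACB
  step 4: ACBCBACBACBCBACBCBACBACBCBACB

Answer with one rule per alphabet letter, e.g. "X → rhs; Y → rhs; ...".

  step 0 ⇒ step 1: BBCA ⇒ CB·CB·A·CB
    A ↦ CB
    B ↦ CB
    C ↦ A

A->CB, B->CB, C->A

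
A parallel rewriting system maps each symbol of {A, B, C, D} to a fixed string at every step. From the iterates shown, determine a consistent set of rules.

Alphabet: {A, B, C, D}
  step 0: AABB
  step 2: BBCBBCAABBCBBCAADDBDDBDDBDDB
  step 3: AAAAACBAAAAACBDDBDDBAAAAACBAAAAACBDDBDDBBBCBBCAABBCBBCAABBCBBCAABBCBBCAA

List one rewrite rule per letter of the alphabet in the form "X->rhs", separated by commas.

  step 2 ⇒ step 3: BBCBBCAABBCBBCAADDBDDBDDBDDB ⇒ AA·AA·ACB·AA·AA·ACB·DDB·DDB·AA·AA·ACB·AA·AA·ACB·DDB·DDB·BBC·BBC·AA·BBC·BBC·AA·BBC·BBC·AA·BBC·BBC·AA
    A ↦ DDB
    B ↦ AA
    C ↦ ACB
    D ↦ BBC

A->DDB, B->AA, C->ACB, D->BBC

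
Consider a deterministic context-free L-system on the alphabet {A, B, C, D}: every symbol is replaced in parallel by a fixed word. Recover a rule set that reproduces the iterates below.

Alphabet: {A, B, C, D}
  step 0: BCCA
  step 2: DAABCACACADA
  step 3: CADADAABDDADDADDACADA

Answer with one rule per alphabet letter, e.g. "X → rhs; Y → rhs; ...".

A->DA, B->AB, C->D, D->CA

  step 2 ⇒ step 3: DAABCACACADA ⇒ CA·DA·DA·AB·D·DA·D·DA·D·DA·CA·DA
    A ↦ DA
    B ↦ AB
    C ↦ D
    D ↦ CA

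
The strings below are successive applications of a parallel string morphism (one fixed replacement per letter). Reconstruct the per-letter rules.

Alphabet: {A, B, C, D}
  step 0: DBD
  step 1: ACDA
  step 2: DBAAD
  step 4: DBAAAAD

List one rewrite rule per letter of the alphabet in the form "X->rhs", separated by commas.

A->D, B->CD, C->BA, D->A

  step 1 ⇒ step 2: ACDA ⇒ D·BA·A·D
    A ↦ D
    C ↦ BA
    D ↦ A
  step 0 ⇒ step 1: DBD ⇒ A·CD·A
    B ↦ CD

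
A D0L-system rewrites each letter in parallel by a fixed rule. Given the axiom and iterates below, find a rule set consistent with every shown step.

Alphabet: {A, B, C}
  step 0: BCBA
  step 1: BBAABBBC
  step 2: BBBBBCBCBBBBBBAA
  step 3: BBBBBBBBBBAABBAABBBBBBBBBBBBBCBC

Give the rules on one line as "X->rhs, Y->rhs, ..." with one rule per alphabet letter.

A->BC, B->BB, C->AA

  step 2 ⇒ step 3: BBBBBCBCBBBBBBAA ⇒ BB·BB·BB·BB·BB·AA·BB·AA·BB·BB·BB·BB·BB·BB·BC·BC
    A ↦ BC
    B ↦ BB
    C ↦ AA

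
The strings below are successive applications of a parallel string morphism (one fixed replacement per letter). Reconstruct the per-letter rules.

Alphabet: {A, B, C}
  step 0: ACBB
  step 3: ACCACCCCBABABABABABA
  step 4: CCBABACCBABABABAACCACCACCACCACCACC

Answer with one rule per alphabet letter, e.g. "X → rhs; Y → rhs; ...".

  step 3 ⇒ step 4: ACCACCCCBABABABABABA ⇒ CC·BA·BA·CC·BA·BA·BA·BA·A·CC·A·CC·A·CC·A·CC·A·CC·A·CC
    A ↦ CC
    B ↦ A
    C ↦ BA

A->CC, B->A, C->BA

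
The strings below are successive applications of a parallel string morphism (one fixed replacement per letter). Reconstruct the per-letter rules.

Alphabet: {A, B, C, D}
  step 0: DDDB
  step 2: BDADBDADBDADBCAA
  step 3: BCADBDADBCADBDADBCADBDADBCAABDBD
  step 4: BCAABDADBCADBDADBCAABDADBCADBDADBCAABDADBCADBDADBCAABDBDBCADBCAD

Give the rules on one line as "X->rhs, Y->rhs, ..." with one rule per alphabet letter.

  step 3 ⇒ step 4: BCADBDADBCADBDADBCADBDADBCAABDBD ⇒ BC·AA·BD·AD·BC·AD·BD·AD·BC·AA·BD·AD·BC·AD·BD·AD·BC·AA·BD·AD·BC·AD·BD·AD·BC·AA·BD·BD·BC·AD·BC·AD
    A ↦ BD
    B ↦ BC
    C ↦ AA
    D ↦ AD

A->BD, B->BC, C->AA, D->AD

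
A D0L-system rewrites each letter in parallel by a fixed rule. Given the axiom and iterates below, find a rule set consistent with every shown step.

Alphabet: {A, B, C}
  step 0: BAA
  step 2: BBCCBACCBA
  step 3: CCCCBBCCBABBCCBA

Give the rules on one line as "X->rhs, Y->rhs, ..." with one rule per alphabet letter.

  step 2 ⇒ step 3: BBCCBACCBA ⇒ CC·CC·B·B·CC·BA·B·B·CC·BA
    A ↦ BA
    B ↦ CC
    C ↦ B

A->BA, B->CC, C->B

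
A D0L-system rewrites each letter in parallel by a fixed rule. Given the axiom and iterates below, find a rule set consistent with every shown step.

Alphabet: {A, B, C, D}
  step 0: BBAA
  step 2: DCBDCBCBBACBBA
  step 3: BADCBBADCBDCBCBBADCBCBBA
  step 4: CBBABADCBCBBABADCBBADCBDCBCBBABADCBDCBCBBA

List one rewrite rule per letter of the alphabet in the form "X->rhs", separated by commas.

  step 3 ⇒ step 4: BADCBBADCBDCBCBBADCBCBBA ⇒ CB·BA·BA·D·CB·CB·BA·BA·D·CB·BA·D·CB·D·CB·CB·BA·BA·D·CB·D·CB·CB·BA
    A ↦ BA
    B ↦ CB
    C ↦ D
    D ↦ BA

A->BA, B->CB, C->D, D->BA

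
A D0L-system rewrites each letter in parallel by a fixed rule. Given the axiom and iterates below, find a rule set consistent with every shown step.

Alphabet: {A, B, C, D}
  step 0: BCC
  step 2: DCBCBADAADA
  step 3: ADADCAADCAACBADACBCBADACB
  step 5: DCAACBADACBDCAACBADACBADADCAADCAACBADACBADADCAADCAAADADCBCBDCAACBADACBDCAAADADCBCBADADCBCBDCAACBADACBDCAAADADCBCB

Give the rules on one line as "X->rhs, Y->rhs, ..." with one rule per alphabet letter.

  step 2 ⇒ step 3: DCBCBADAADA ⇒ ADA·D·CAA·D·CAA·CB·ADA·CB·CB·ADA·CB
    A ↦ CB
    B ↦ CAA
    C ↦ D
    D ↦ ADA

A->CB, B->CAA, C->D, D->ADA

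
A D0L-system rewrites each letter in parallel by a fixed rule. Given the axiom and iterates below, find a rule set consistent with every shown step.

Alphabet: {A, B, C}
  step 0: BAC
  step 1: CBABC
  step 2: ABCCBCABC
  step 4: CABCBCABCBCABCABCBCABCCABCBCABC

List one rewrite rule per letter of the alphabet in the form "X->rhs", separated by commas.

  step 1 ⇒ step 2: CBABC ⇒ ABC·C·B·C·ABC
    A ↦ B
    B ↦ C
    C ↦ ABC

A->B, B->C, C->ABC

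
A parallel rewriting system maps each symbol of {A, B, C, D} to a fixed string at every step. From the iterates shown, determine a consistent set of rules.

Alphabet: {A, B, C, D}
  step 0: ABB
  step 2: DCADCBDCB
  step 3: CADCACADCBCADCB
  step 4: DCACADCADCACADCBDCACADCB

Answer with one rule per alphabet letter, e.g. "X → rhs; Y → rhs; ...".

A->CA, B->CB, C->D, D->CA

  step 3 ⇒ step 4: CADCACADCBCADCB ⇒ D·CA·CA·D·CA·D·CA·CA·D·CB·D·CA·CA·D·CB
    A ↦ CA
    B ↦ CB
    C ↦ D
    D ↦ CA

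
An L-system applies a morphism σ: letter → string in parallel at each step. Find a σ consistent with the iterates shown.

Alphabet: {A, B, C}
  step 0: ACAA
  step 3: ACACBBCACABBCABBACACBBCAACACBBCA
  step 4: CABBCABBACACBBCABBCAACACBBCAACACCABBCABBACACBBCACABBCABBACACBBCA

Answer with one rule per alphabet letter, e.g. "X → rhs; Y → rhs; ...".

  step 3 ⇒ step 4: ACACBBCACABBCABBACACBBCAACACBBCA ⇒ CA·BB·CA·BB·AC·AC·BB·CA·BB·CA·AC·AC·BB·CA·AC·AC·CA·BB·CA·BB·AC·AC·BB·CA·CA·BB·CA·BB·AC·AC·BB·CA
    A ↦ CA
    B ↦ AC
    C ↦ BB

A->CA, B->AC, C->BB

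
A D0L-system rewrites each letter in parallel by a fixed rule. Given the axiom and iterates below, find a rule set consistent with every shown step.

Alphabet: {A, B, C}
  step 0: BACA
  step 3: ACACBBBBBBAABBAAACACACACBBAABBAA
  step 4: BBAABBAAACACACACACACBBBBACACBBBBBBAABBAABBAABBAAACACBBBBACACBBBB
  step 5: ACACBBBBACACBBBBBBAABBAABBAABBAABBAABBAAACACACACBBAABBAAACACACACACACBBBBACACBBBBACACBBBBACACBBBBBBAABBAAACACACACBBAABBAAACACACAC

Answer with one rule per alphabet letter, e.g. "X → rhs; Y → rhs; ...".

A->BB, B->AC, C->AA

  step 4 ⇒ step 5: BBAABBAAACACACACACACBBBBACACBBBBBBAABBAABBAABBAAACACBBBBACACBBBB ⇒ AC·AC·BB·BB·AC·AC·BB·BB·BB·AA·BB·AA·BB·AA·BB·AA·BB·AA·BB·AA·AC·AC·AC·AC·BB·AA·BB·AA·AC·AC·AC·AC·AC·AC·BB·BB·AC·AC·BB·BB·AC·AC·BB·BB·AC·AC·BB·BB·BB·AA·BB·AA·AC·AC·AC·AC·BB·AA·BB·AA·AC·AC·AC·AC
    A ↦ BB
    B ↦ AC
    C ↦ AA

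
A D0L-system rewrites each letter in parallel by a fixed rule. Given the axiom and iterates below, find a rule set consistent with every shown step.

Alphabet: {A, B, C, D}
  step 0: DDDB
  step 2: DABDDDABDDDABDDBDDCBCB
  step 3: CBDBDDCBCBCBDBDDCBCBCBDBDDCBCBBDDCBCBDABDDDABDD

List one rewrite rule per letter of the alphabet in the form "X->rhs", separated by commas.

A->D, B->BDD, C->DA, D->CB

  step 2 ⇒ step 3: DABDDDABDDDABDDBDDCBCB ⇒ CB·D·BDD·CB·CB·CB·D·BDD·CB·CB·CB·D·BDD·CB·CB·BDD·CB·CB·DA·BDD·DA·BDD
    A ↦ D
    B ↦ BDD
    C ↦ DA
    D ↦ CB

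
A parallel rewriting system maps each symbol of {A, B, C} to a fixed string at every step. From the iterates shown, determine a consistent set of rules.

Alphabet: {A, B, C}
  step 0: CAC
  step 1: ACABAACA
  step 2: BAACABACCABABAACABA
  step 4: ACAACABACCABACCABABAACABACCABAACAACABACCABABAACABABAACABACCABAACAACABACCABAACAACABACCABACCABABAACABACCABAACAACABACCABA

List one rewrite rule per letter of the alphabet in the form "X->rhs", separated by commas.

  step 1 ⇒ step 2: ACABAACA ⇒ BA·ACA·BA·CCA·BA·BA·ACA·BA
    A ↦ BA
    B ↦ CCA
    C ↦ ACA

A->BA, B->CCA, C->ACA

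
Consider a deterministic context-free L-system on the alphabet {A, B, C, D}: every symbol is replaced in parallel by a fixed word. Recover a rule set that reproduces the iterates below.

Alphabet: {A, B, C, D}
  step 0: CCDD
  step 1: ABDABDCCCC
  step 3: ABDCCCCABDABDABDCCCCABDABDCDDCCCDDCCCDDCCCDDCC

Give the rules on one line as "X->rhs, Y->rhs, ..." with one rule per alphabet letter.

A->C, B->DD, C->ABD, D->CC

  step 0 ⇒ step 1: CCDD ⇒ ABD·ABD·CC·CC
    C ↦ ABD
    D ↦ CC
    A ↦ C  (constrained at step 1)
    B ↦ DD  (constrained at step 1)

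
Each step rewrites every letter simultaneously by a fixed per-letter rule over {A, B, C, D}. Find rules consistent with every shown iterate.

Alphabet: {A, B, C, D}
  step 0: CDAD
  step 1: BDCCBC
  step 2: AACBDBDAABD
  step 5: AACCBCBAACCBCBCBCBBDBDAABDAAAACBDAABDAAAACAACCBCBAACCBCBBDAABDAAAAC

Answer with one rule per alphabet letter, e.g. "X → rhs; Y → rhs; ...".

A->CB, B->AA, C->BD, D->C

  step 1 ⇒ step 2: BDCCBC ⇒ AA·C·BD·BD·AA·BD
    B ↦ AA
    C ↦ BD
    D ↦ C
  step 0 ⇒ step 1: CDAD ⇒ BD·C·CB·C
    A ↦ CB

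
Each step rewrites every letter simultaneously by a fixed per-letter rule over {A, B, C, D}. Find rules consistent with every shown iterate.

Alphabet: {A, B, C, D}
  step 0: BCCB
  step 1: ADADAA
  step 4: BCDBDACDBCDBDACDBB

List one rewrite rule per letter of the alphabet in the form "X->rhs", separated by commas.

A->B, B->A, C->DA, D->CD

  step 0 ⇒ step 1: BCCB ⇒ A·DA·DA·A
    B ↦ A
    C ↦ DA
    A ↦ B  (constrained at step 1)
    D ↦ CD  (constrained at step 1)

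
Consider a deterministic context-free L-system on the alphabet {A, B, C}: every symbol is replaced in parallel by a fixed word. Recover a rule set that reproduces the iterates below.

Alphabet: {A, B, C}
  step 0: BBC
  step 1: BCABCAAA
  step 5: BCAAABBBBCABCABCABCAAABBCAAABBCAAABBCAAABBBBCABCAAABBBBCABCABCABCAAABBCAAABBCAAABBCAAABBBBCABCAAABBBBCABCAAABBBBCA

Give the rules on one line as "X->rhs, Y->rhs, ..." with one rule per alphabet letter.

  step 0 ⇒ step 1: BBC ⇒ BCA·BCA·AA
    B ↦ BCA
    C ↦ AA
    A ↦ B  (constrained at step 1)

A->B, B->BCA, C->AA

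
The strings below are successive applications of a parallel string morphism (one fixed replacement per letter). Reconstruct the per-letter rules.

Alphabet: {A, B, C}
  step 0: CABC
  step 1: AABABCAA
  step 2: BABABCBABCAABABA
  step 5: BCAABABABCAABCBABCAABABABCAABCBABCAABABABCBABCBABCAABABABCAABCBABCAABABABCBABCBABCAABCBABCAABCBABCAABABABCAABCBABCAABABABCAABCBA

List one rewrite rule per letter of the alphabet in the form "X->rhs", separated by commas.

  step 1 ⇒ step 2: AABABCAA ⇒ BA·BA·BC·BA·BC·AA·BA·BA
    A ↦ BA
    B ↦ BC
    C ↦ AA

A->BA, B->BC, C->AA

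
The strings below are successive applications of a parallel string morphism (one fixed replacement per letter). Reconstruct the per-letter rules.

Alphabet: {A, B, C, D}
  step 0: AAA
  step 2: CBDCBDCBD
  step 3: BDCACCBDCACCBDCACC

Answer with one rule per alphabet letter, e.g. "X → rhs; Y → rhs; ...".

  step 2 ⇒ step 3: CBDCBDCBD ⇒ BD·C·ACC·BD·C·ACC·BD·C·ACC
    B ↦ C
    C ↦ BD
    D ↦ ACC
    A ↦ BC  (constrained at step 0)

A->BC, B->C, C->BD, D->ACC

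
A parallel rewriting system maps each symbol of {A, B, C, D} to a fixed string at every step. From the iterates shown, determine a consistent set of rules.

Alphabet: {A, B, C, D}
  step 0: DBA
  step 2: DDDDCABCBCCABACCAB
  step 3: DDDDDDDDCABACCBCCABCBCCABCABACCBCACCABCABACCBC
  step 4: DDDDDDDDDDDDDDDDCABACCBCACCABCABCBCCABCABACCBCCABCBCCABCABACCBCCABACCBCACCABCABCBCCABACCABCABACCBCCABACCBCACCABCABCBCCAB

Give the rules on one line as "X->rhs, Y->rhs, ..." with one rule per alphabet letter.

  step 3 ⇒ step 4: DDDDDDDDCABACCBCCABCBCCABCABACCBCACCABCABACCBC ⇒ DD·DD·DD·DD·DD·DD·DD·DD·CAB·AC·CBC·AC·CAB·CAB·CBC·CAB·CAB·AC·CBC·CAB·CBC·CAB·CAB·AC·CBC·CAB·AC·CBC·AC·CAB·CAB·CBC·CAB·AC·CAB·CAB·AC·CBC·CAB·AC·CBC·AC·CAB·CAB·CBC·CAB
    A ↦ AC
    B ↦ CBC
    C ↦ CAB
    D ↦ DD

A->AC, B->CBC, C->CAB, D->DD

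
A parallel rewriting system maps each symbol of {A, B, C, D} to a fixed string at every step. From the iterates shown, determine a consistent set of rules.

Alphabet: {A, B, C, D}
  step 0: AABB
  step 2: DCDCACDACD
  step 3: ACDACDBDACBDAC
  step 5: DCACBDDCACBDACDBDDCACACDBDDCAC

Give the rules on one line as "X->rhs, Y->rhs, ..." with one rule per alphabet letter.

  step 2 ⇒ step 3: DCDCACDACD ⇒ AC·D·AC·D·B·D·AC·B·D·AC
    A ↦ B
    C ↦ D
    D ↦ AC
    B ↦ DC  (constrained at step 0)

A->B, B->DC, C->D, D->AC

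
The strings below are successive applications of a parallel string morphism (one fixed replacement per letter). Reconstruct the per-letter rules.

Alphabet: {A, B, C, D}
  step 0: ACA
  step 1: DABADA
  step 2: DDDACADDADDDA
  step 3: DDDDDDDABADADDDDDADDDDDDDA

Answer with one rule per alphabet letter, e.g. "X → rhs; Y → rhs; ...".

  step 2 ⇒ step 3: DDDACADDADDDA ⇒ DD·DD·DD·DA·BA·DA·DD·DD·DA·DD·DD·DD·DA
    A ↦ DA
    C ↦ BA
    D ↦ DD
  step 1 ⇒ step 2: DABADA ⇒ DD·DA·CAD·DA·DD·DA
    B ↦ CAD

A->DA, B->CAD, C->BA, D->DD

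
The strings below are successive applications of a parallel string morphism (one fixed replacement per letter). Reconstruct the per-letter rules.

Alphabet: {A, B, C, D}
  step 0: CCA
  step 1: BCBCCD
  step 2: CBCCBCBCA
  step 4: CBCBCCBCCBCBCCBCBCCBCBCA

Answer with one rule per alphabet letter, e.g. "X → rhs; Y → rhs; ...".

A->CD, B->C, C->BC, D->A

  step 1 ⇒ step 2: BCBCCD ⇒ C·BC·C·BC·BC·A
    B ↦ C
    C ↦ BC
    D ↦ A
  step 0 ⇒ step 1: CCA ⇒ BC·BC·CD
    A ↦ CD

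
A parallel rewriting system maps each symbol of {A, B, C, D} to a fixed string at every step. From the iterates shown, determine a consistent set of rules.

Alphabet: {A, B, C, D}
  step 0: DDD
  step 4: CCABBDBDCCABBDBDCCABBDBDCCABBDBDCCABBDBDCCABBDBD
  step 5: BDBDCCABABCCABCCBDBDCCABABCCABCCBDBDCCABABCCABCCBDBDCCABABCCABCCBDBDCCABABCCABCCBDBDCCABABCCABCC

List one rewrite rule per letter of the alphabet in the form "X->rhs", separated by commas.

A->CC, B->AB, C->BD, D->CC

  step 4 ⇒ step 5: CCABBDBDCCABBDBDCCABBDBDCCABBDBDCCABBDBDCCABBDBD ⇒ BD·BD·CC·AB·AB·CC·AB·CC·BD·BD·CC·AB·AB·CC·AB·CC·BD·BD·CC·AB·AB·CC·AB·CC·BD·BD·CC·AB·AB·CC·AB·CC·BD·BD·CC·AB·AB·CC·AB·CC·BD·BD·CC·AB·AB·CC·AB·CC
    A ↦ CC
    B ↦ AB
    C ↦ BD
    D ↦ CC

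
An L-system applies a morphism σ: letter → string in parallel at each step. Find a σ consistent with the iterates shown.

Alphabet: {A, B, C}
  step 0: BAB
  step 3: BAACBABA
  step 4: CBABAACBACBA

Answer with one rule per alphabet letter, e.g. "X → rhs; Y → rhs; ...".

  step 3 ⇒ step 4: BAACBABA ⇒ C·BA·BA·A·C·BA·C·BA
    A ↦ BA
    B ↦ C
    C ↦ A

A->BA, B->C, C->A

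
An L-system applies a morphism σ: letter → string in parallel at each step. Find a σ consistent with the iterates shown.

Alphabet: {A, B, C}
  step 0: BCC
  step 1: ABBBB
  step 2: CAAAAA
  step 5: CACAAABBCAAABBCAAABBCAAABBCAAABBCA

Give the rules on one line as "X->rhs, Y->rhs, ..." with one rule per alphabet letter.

  step 1 ⇒ step 2: ABBBB ⇒ CA·A·A·A·A
    A ↦ CA
    B ↦ A
  step 0 ⇒ step 1: BCC ⇒ A·BB·BB
    C ↦ BB

A->CA, B->A, C->BB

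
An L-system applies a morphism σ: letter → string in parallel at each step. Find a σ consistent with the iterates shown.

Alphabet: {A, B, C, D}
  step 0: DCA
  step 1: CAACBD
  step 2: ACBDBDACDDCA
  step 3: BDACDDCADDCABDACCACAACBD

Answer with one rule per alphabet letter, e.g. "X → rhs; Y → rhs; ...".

A->BD, B->DD, C->AC, D->CA

  step 2 ⇒ step 3: ACBDBDACDDCA ⇒ BD·AC·DD·CA·DD·CA·BD·AC·CA·CA·AC·BD
    A ↦ BD
    B ↦ DD
    C ↦ AC
    D ↦ CA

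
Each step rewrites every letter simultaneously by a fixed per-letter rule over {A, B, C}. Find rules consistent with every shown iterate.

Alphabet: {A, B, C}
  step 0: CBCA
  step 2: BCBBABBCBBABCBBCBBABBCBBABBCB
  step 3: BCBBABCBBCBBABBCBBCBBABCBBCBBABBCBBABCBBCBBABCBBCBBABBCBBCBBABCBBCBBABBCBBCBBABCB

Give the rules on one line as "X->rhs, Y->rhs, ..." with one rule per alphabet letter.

  step 2 ⇒ step 3: BCBBABBCBBABCBBCBBABBCBBABBCB ⇒ BCB·BA·BCB·BCB·BAB·BCB·BCB·BA·BCB·BCB·BAB·BCB·BA·BCB·BCB·BA·BCB·BCB·BAB·BCB·BCB·BA·BCB·BCB·BAB·BCB·BCB·BA·BCB
    A ↦ BAB
    B ↦ BCB
    C ↦ BA

A->BAB, B->BCB, C->BA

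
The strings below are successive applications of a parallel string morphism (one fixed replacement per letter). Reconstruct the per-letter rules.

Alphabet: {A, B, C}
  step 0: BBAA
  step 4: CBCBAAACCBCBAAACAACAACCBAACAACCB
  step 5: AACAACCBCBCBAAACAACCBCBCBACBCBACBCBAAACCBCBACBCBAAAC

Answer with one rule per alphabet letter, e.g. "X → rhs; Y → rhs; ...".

  step 4 ⇒ step 5: CBCBAAACCBCBAAACAACAACCBAACAACCB ⇒ A·AC·A·AC·CB·CB·CB·A·A·AC·A·AC·CB·CB·CB·A·CB·CB·A·CB·CB·A·A·AC·CB·CB·A·CB·CB·A·A·AC
    A ↦ CB
    B ↦ AC
    C ↦ A

A->CB, B->AC, C->A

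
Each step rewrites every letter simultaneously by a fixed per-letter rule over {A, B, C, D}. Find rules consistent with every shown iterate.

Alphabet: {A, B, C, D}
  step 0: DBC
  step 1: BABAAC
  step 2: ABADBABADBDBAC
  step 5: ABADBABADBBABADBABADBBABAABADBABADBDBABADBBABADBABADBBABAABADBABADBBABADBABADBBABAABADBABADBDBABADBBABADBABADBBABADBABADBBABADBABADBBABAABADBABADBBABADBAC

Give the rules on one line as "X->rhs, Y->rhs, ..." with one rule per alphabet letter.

  step 1 ⇒ step 2: BABAAC ⇒ ABA·DB·ABA·DB·DB·AC
    A ↦ DB
    B ↦ ABA
    C ↦ AC
  step 0 ⇒ step 1: DBC ⇒ B·ABA·AC
    D ↦ B

A->DB, B->ABA, C->AC, D->B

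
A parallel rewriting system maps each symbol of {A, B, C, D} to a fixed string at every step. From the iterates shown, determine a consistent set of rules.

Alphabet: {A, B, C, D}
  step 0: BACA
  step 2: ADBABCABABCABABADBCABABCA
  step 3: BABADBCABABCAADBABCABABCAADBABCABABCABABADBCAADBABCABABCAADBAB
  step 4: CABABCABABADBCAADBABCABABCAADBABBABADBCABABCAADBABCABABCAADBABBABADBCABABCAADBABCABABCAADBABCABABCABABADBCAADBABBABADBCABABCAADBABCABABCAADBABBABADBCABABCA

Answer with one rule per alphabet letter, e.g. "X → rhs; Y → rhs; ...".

A->BAB, B->CA, C->AD, D->ADB

  step 3 ⇒ step 4: BABADBCABABCAADBABCABABCAADBABCABABCABABADBCAADBABCABABCAADBAB ⇒ CA·BAB·CA·BAB·ADB·CA·AD·BAB·CA·BAB·CA·AD·BAB·BAB·ADB·CA·BAB·CA·AD·BAB·CA·BAB·CA·AD·BAB·BAB·ADB·CA·BAB·CA·AD·BAB·CA·BAB·CA·AD·BAB·CA·BAB·CA·BAB·ADB·CA·AD·BAB·BAB·ADB·CA·BAB·CA·AD·BAB·CA·BAB·CA·AD·BAB·BAB·ADB·CA·BAB·CA
    A ↦ BAB
    B ↦ CA
    C ↦ AD
    D ↦ ADB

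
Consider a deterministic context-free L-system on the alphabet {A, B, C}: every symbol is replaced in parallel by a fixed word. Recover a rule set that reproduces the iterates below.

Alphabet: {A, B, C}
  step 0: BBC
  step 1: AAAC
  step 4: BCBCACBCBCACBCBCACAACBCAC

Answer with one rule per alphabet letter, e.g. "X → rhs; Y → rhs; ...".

  step 0 ⇒ step 1: BBC ⇒ A·A·AC
    B ↦ A
    C ↦ AC
    A ↦ BC  (constrained at step 1)

A->BC, B->A, C->AC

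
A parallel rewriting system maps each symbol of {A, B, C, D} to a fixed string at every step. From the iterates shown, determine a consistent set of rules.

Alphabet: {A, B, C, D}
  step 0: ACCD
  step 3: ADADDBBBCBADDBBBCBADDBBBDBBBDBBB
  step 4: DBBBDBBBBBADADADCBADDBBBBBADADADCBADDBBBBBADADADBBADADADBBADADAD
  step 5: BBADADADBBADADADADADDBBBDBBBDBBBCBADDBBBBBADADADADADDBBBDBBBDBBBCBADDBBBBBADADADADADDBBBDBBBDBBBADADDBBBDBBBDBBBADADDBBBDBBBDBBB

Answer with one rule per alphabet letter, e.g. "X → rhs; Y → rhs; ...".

A->DB, B->AD, C->CB, D->BB

  step 4 ⇒ step 5: DBBBDBBBBBADADADCBADDBBBBBADADADCBADDBBBBBADADADBBADADADBBADADAD ⇒ BB·AD·AD·AD·BB·AD·AD·AD·AD·AD·DB·BB·DB·BB·DB·BB·CB·AD·DB·BB·BB·AD·AD·AD·AD·AD·DB·BB·DB·BB·DB·BB·CB·AD·DB·BB·BB·AD·AD·AD·AD·AD·DB·BB·DB·BB·DB·BB·AD·AD·DB·BB·DB·BB·DB·BB·AD·AD·DB·BB·DB·BB·DB·BB
    A ↦ DB
    B ↦ AD
    C ↦ CB
    D ↦ BB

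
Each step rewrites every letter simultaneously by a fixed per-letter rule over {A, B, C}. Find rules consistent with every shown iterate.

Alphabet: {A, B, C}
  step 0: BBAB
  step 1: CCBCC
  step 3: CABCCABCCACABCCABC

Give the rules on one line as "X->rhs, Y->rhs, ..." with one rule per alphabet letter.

A->BC, B->C, C->CA

  step 0 ⇒ step 1: BBAB ⇒ C·C·BC·C
    A ↦ BC
    B ↦ C
    C ↦ CA  (constrained at step 1)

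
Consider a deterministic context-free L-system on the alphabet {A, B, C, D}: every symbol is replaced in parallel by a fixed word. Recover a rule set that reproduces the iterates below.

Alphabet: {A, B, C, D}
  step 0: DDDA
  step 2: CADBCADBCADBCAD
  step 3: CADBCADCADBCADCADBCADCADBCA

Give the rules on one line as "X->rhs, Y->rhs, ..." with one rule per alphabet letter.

A->DB, B->D, C->CA, D->CA

  step 2 ⇒ step 3: CADBCADBCADBCAD ⇒ CA·DB·CA·D·CA·DB·CA·D·CA·DB·CA·D·CA·DB·CA
    A ↦ DB
    B ↦ D
    C ↦ CA
    D ↦ CA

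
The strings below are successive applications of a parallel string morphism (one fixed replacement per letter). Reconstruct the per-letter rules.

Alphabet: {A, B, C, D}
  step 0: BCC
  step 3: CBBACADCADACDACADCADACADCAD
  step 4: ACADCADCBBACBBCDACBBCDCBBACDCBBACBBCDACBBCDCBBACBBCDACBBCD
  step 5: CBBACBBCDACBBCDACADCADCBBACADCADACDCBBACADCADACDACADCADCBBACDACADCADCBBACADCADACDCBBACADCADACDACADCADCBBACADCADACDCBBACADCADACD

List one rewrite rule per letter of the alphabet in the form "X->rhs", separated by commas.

A->CBB, B->CAD, C->A, D->CD

  step 4 ⇒ step 5: ACADCADCBBACBBCDACBBCDCBBACDCBBACBBCDACBBCDCBBACBBCDACBBCD ⇒ CBB·A·CBB·CD·A·CBB·CD·A·CAD·CAD·CBB·A·CAD·CAD·A·CD·CBB·A·CAD·CAD·A·CD·A·CAD·CAD·CBB·A·CD·A·CAD·CAD·CBB·A·CAD·CAD·A·CD·CBB·A·CAD·CAD·A·CD·A·CAD·CAD·CBB·A·CAD·CAD·A·CD·CBB·A·CAD·CAD·A·CD
    A ↦ CBB
    B ↦ CAD
    C ↦ A
    D ↦ CD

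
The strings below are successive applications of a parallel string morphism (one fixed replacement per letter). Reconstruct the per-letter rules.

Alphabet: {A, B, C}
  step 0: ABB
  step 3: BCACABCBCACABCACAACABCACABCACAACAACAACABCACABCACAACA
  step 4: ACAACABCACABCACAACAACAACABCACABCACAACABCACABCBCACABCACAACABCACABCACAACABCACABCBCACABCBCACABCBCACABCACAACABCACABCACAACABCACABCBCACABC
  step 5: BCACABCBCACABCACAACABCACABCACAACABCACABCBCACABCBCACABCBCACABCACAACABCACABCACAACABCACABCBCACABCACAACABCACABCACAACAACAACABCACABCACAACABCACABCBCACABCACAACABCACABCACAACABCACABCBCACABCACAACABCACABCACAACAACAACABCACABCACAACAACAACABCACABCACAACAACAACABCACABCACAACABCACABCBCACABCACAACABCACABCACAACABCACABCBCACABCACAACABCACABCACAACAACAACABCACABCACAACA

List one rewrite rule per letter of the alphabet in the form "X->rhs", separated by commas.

  step 4 ⇒ step 5: ACAACABCACABCACAACAACAACABCACABCACAACABCACABCBCACABCACAACABCACABCACAACABCACABCBCACABCBCACABCBCACABCACAACABCACABCACAACABCACABCBCACABC ⇒ BC·ACA·BC·BC·ACA·BC·ACA·ACA·BC·ACA·BC·ACA·ACA·BC·ACA·BC·BC·ACA·BC·BC·ACA·BC·BC·ACA·BC·ACA·ACA·BC·ACA·BC·ACA·ACA·BC·ACA·BC·BC·ACA·BC·ACA·ACA·BC·ACA·BC·ACA·ACA·ACA·ACA·BC·ACA·BC·ACA·ACA·BC·ACA·BC·BC·ACA·BC·ACA·ACA·BC·ACA·BC·ACA·ACA·BC·ACA·BC·BC·ACA·BC·ACA·ACA·BC·ACA·BC·ACA·ACA·ACA·ACA·BC·ACA·BC·ACA·ACA·ACA·ACA·BC·ACA·BC·ACA·ACA·ACA·ACA·BC·ACA·BC·ACA·ACA·BC·ACA·BC·BC·ACA·BC·ACA·ACA·BC·ACA·BC·ACA·ACA·BC·ACA·BC·BC·ACA·BC·ACA·ACA·BC·ACA·BC·ACA·ACA·ACA·ACA·BC·ACA·BC·ACA·ACA
    A ↦ BC
    B ↦ ACA
    C ↦ ACA

A->BC, B->ACA, C->ACA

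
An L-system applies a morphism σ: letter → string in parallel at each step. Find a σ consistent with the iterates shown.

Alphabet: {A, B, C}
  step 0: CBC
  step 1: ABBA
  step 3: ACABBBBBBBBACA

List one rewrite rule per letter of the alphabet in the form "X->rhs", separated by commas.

A->AC, B->BB, C->A

  step 0 ⇒ step 1: CBC ⇒ A·BB·A
    B ↦ BB
    C ↦ A
    A ↦ AC  (constrained at step 1)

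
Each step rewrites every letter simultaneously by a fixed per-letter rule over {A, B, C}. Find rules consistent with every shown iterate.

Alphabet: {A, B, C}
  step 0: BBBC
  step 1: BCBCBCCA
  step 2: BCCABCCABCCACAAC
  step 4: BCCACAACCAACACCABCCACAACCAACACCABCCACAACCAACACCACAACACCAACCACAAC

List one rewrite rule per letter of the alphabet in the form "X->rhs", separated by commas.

A->AC, B->BC, C->CA

  step 1 ⇒ step 2: BCBCBCCA ⇒ BC·CA·BC·CA·BC·CA·CA·AC
    A ↦ AC
    B ↦ BC
    C ↦ CA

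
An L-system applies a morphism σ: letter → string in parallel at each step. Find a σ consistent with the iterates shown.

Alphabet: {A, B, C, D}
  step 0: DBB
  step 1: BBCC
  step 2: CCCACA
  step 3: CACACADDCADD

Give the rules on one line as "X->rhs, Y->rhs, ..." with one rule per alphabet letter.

A->DD, B->C, C->CA, D->BB

  step 2 ⇒ step 3: CCCACA ⇒ CA·CA·CA·DD·CA·DD
    A ↦ DD
    C ↦ CA
  step 0 ⇒ step 1: DBB ⇒ BB·C·C
    B ↦ C
  step 0 ⇒ step 1: DBB ⇒ BB·C·C
    D ↦ BB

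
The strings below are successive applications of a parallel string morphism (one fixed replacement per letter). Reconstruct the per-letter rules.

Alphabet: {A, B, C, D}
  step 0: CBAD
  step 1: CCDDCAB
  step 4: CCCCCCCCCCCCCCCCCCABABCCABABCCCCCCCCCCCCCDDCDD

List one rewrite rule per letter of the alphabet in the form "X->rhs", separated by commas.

  step 0 ⇒ step 1: CBAD ⇒ CC·DD·C·AB
    A ↦ C
    B ↦ DD
    C ↦ CC
    D ↦ AB

A->C, B->DD, C->CC, D->AB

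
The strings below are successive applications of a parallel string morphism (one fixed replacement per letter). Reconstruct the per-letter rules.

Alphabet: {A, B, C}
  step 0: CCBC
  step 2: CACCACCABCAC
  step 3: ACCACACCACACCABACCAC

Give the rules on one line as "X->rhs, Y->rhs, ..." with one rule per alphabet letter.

A->C, B->AB, C->AC

  step 2 ⇒ step 3: CACCACCABCAC ⇒ AC·C·AC·AC·C·AC·AC·C·AB·AC·C·AC
    A ↦ C
    B ↦ AB
    C ↦ AC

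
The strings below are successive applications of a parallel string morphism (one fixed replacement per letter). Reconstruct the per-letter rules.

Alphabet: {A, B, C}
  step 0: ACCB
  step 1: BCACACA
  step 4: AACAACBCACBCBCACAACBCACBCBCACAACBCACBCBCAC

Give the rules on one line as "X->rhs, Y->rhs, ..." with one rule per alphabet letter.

  step 0 ⇒ step 1: ACCB ⇒ BC·AC·AC·A
    A ↦ BC
    B ↦ A
    C ↦ AC

A->BC, B->A, C->AC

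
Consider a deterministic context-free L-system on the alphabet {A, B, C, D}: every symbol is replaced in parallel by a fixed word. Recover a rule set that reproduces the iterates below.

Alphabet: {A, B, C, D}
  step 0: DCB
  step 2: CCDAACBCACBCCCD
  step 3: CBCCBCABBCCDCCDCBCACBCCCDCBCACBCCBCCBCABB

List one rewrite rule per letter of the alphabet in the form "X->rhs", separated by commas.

A->CCD, B->A, C->CBC, D->ABB

  step 2 ⇒ step 3: CCDAACBCACBCCCD ⇒ CBC·CBC·ABB·CCD·CCD·CBC·A·CBC·CCD·CBC·A·CBC·CBC·CBC·ABB
    A ↦ CCD
    B ↦ A
    C ↦ CBC
    D ↦ ABB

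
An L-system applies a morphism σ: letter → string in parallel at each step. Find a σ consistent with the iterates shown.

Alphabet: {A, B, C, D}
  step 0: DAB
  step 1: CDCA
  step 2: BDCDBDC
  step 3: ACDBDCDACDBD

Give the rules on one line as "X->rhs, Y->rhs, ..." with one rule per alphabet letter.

  step 2 ⇒ step 3: BDCDBDC ⇒ A·CD·BD·CD·A·CD·BD
    B ↦ A
    C ↦ BD
    D ↦ CD
  step 0 ⇒ step 1: DAB ⇒ CD·C·A
    A ↦ C

A->C, B->A, C->BD, D->CD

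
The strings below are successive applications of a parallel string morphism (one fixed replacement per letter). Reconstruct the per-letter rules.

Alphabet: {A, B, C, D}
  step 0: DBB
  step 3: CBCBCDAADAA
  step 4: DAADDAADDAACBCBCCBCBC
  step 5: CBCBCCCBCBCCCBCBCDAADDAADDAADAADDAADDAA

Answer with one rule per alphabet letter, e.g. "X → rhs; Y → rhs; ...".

  step 4 ⇒ step 5: DAADDAADDAACBCBCCBCBC ⇒ C·BC·BC·C·C·BC·BC·C·C·BC·BC·DAA·D·DAA·D·DAA·DAA·D·DAA·D·DAA
    A ↦ BC
    B ↦ D
    C ↦ DAA
    D ↦ C

A->BC, B->D, C->DAA, D->C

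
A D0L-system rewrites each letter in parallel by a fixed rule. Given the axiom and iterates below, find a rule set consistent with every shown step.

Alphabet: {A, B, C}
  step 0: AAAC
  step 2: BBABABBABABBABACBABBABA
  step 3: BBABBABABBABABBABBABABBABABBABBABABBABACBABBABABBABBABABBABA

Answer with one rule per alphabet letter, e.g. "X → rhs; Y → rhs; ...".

A->BA, B->BBA, C->CBA

  step 2 ⇒ step 3: BBABABBABABBABACBABBABA ⇒ BBA·BBA·BA·BBA·BA·BBA·BBA·BA·BBA·BA·BBA·BBA·BA·BBA·BA·CBA·BBA·BA·BBA·BBA·BA·BBA·BA
    A ↦ BA
    B ↦ BBA
    C ↦ CBA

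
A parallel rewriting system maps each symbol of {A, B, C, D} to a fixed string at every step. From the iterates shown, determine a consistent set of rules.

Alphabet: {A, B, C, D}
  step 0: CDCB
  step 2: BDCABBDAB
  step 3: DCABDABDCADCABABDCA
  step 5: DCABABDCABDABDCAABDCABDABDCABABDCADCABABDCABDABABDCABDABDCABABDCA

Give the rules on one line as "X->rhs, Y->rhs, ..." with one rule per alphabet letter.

  step 2 ⇒ step 3: BDCABBDAB ⇒ DCA·B·D·AB·DCA·DCA·B·AB·DCA
    A ↦ AB
    B ↦ DCA
    C ↦ D
    D ↦ B

A->AB, B->DCA, C->D, D->B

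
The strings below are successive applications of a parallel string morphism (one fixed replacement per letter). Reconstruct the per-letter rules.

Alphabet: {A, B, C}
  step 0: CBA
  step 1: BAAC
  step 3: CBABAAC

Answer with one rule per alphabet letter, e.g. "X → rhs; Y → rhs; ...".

  step 0 ⇒ step 1: CBA ⇒ BA·A·C
    A ↦ C
    B ↦ A
    C ↦ BA

A->C, B->A, C->BA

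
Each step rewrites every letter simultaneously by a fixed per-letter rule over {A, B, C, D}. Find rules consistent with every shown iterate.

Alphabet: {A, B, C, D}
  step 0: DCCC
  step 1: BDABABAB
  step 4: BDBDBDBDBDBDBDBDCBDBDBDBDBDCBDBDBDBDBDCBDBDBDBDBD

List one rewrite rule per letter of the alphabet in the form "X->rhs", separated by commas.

  step 0 ⇒ step 1: DCCC ⇒ BD·AB·AB·AB
    C ↦ AB
    D ↦ BD
    A ↦ C  (constrained at step 1)
    B ↦ BD  (constrained at step 1)

A->C, B->BD, C->AB, D->BD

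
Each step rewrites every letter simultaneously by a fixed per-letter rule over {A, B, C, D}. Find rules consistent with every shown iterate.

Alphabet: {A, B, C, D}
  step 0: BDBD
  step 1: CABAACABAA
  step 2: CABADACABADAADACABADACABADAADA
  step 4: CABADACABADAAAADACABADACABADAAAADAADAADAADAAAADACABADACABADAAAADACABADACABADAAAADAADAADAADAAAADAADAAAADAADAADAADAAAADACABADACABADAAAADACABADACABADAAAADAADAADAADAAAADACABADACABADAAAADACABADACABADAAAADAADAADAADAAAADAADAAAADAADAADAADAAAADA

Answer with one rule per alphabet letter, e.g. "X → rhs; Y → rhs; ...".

A->ADA, B->CAB, C->CAB, D->AA

  step 1 ⇒ step 2: CABAACABAA ⇒ CAB·ADA·CAB·ADA·ADA·CAB·ADA·CAB·ADA·ADA
    A ↦ ADA
    B ↦ CAB
    C ↦ CAB
  step 0 ⇒ step 1: BDBD ⇒ CAB·AA·CAB·AA
    D ↦ AA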